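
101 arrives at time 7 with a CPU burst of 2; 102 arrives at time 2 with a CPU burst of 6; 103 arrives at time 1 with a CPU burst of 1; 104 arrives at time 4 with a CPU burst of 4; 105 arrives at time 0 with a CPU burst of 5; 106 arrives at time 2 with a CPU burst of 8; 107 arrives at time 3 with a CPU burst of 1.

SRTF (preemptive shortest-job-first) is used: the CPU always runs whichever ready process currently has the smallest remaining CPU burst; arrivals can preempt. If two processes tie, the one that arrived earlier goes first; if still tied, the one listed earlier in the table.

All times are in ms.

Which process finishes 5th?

104

Gantt: | 105 0-1 | 103 1-2 | 105 2-3 | 107 3-4 | 105 4-7 | 101 7-9 | 104 9-13 | 102 13-19 | 106 19-27 |
Completion: 101=9  102=19  103=2  104=13  105=7  106=27  107=4
Finish order: 103 → 107 → 105 → 101 → 104 → 102 → 106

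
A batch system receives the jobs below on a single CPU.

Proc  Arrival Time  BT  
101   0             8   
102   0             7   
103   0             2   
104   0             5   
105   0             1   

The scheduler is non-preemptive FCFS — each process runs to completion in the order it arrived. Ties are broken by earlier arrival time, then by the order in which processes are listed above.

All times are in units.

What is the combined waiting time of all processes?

Timeline: | 101 0-8 | 102 8-15 | 103 15-17 | 104 17-22 | 105 22-23 |
Completion: 101=8  102=15  103=17  104=22  105=23
Waiting = turnaround − burst: 101=0, 102=8, 103=15, 104=17, 105=22
Total waiting = 0 + 8 + 15 + 17 + 22 = 62

62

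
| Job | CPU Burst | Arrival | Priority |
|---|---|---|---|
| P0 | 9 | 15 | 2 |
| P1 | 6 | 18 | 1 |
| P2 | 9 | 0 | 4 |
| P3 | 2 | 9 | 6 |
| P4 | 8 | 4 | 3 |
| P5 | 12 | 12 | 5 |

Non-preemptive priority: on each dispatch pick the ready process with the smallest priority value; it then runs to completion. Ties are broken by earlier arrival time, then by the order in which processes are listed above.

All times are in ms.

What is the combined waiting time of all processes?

70

Gantt: | P2 0-9 | P4 9-17 | P0 17-26 | P1 26-32 | P5 32-44 | P3 44-46 |
Completion: P0=26  P1=32  P2=9  P3=46  P4=17  P5=44
Turnaround (C−A): P0=11  P1=14  P2=9  P3=37  P4=13  P5=32
Waiting = turnaround − burst: P0=2, P1=8, P2=0, P3=35, P4=5, P5=20
Total waiting = 2 + 8 + 0 + 35 + 5 + 20 = 70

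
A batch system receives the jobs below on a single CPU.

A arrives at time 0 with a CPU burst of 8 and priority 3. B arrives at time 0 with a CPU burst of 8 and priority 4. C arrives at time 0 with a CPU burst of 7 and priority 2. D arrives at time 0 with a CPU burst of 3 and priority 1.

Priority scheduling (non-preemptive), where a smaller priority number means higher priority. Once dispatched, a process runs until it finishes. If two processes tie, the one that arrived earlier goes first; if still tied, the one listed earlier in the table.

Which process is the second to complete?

C

Timeline: | D 0-3 | C 3-10 | A 10-18 | B 18-26 |
Completion: A=18  B=26  C=10  D=3
Turnaround (C−A): A=18  B=26  C=10  D=3
Finish order: D → C → A → B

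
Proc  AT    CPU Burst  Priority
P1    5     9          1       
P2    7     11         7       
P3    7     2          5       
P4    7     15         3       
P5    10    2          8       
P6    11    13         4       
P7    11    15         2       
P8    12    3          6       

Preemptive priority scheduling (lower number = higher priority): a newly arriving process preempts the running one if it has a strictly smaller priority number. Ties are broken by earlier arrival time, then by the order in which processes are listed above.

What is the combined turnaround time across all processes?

Timeline: | idle 0-5 | P1 5-14 | P7 14-29 | P4 29-44 | P6 44-57 | P3 57-59 | P8 59-62 | P2 62-73 | P5 73-75 |
Completion: P1=14  P2=73  P3=59  P4=44  P5=75  P6=57  P7=29  P8=62
Turnaround (C−A): P1=9  P2=66  P3=52  P4=37  P5=65  P6=46  P7=18  P8=50
Turnaround = completion − arrival: P1=9, P2=66, P3=52, P4=37, P5=65, P6=46, P7=18, P8=50
Total turnaround = 9 + 66 + 52 + 37 + 65 + 46 + 18 + 50 = 343

343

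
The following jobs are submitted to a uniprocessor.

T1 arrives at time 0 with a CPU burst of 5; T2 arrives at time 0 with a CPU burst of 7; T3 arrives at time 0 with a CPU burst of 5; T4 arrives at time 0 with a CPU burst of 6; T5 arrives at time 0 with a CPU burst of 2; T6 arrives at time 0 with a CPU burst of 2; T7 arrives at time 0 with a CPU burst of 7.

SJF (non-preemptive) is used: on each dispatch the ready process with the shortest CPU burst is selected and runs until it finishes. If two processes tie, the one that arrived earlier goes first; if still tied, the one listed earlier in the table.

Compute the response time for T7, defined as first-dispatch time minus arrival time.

27

Gantt: | T5 0-2 | T6 2-4 | T1 4-9 | T3 9-14 | T4 14-20 | T2 20-27 | T7 27-34 |
Completion: T1=9  T2=27  T3=14  T4=20  T5=2  T6=4  T7=34
Turnaround (C−A): T1=9  T2=27  T3=14  T4=20  T5=2  T6=4  T7=34
Response(T7) = first start − arrival = 27 − 0 = 27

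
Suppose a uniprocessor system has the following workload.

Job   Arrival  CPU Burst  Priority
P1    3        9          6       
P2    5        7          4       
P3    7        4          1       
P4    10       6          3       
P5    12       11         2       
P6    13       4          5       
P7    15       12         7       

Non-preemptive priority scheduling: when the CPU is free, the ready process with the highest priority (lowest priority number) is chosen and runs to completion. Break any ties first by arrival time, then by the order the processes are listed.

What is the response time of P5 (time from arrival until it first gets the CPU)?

4

Schedule: | idle 0-3 | P1 3-12 | P3 12-16 | P5 16-27 | P4 27-33 | P2 33-40 | P6 40-44 | P7 44-56 |
Completion: P1=12  P2=40  P3=16  P4=33  P5=27  P6=44  P7=56
Response(P5) = first start − arrival = 16 − 12 = 4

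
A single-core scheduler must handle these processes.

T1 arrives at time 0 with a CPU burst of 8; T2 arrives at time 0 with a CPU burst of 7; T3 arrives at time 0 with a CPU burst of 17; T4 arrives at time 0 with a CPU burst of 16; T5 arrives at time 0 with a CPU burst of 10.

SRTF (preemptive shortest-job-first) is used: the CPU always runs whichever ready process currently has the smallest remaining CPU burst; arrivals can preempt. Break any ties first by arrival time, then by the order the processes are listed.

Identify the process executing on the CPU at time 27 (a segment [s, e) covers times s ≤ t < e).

T4

Gantt: | T2 0-7 | T1 7-15 | T5 15-25 | T4 25-41 | T3 41-58 |
Completion: T1=15  T2=7  T3=58  T4=41  T5=25
Turnaround (C−A): T1=15  T2=7  T3=58  T4=41  T5=25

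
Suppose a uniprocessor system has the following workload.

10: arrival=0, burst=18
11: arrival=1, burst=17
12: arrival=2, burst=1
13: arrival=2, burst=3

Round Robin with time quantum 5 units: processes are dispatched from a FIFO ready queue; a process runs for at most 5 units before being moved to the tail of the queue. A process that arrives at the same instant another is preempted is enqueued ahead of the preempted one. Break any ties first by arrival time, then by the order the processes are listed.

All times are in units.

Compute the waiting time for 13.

9

Schedule: | 10 0-5 | 11 5-10 | 12 10-11 | 13 11-14 | 10 14-19 | 11 19-24 | 10 24-29 | 11 29-34 | 10 34-37 | 11 37-39 |
Completion: 10=37  11=39  12=11  13=14
Turnaround (C−A): 10=37  11=38  12=9  13=12
Waiting(13) = turnaround − burst = 12 − 3 = 9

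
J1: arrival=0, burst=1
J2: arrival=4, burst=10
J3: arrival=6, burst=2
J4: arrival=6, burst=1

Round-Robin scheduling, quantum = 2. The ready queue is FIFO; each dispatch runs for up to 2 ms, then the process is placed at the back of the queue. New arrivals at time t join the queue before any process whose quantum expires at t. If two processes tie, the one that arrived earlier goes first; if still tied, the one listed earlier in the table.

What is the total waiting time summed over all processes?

5

Schedule: | J1 0-1 | idle 1-4 | J2 4-6 | J3 6-8 | J4 8-9 | J2 9-17 |
Completion: J1=1  J2=17  J3=8  J4=9
Waiting = turnaround − burst: J1=0, J2=3, J3=0, J4=2
Total waiting = 0 + 3 + 0 + 2 = 5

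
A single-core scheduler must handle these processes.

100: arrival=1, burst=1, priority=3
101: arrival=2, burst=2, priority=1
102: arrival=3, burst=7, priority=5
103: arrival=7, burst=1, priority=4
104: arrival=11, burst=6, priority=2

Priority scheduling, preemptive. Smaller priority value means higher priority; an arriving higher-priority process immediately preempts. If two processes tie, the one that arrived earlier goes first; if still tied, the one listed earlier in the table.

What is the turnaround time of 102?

15

Timeline: | idle 0-1 | 100 1-2 | 101 2-4 | 102 4-7 | 103 7-8 | 102 8-11 | 104 11-17 | 102 17-18 |
Completion: 100=2  101=4  102=18  103=8  104=17
Turnaround(102) = completion − arrival = 18 − 3 = 15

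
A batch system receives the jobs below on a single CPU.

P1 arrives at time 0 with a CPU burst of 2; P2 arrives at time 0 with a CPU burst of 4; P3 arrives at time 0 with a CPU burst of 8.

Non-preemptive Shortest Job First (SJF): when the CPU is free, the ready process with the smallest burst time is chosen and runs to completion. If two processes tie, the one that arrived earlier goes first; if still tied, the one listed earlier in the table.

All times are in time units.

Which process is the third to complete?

P3

Gantt: | P1 0-2 | P2 2-6 | P3 6-14 |
Completion: P1=2  P2=6  P3=14
Finish order: P1 → P2 → P3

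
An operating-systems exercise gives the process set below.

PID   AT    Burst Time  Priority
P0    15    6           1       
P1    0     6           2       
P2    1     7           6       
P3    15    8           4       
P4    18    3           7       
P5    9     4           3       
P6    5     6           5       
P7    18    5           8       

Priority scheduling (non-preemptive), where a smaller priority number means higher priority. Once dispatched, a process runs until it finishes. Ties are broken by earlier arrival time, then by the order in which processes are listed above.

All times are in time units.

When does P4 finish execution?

40

Timeline: | P1 0-6 | P6 6-12 | P5 12-16 | P0 16-22 | P3 22-30 | P2 30-37 | P4 37-40 | P7 40-45 |
Completion: P0=22  P1=6  P2=37  P3=30  P4=40  P5=16  P6=12  P7=45
Turnaround (C−A): P0=7  P1=6  P2=36  P3=15  P4=22  P5=7  P6=7  P7=27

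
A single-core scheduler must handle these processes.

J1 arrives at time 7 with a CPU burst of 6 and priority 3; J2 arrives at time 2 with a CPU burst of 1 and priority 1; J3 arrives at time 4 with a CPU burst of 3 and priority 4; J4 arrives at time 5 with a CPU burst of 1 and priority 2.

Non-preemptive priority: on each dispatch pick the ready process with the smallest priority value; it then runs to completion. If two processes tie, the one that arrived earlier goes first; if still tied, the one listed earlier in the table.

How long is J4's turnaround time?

Gantt: | idle 0-2 | J2 2-3 | idle 3-4 | J3 4-7 | J4 7-8 | J1 8-14 |
Completion: J1=14  J2=3  J3=7  J4=8
Turnaround (C−A): J1=7  J2=1  J3=3  J4=3
Turnaround(J4) = completion − arrival = 8 − 5 = 3

3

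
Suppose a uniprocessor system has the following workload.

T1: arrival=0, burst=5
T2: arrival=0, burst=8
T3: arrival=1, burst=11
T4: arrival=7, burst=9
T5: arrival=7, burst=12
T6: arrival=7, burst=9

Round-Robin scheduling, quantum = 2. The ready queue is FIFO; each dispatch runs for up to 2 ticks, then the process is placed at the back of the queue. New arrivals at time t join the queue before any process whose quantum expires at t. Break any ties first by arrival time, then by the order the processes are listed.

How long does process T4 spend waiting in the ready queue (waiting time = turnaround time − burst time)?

Gantt: | T1 0-2 | T2 2-4 | T3 4-6 | T1 6-8 | T2 8-10 | T3 10-12 | T4 12-14 | T5 14-16 | T6 16-18 | T1 18-19 | T2 19-21 | T3 21-23 | T4 23-25 | T5 25-27 | T6 27-29 | T2 29-31 | T3 31-33 | T4 33-35 | T5 35-37 | T6 37-39 | T3 39-41 | T4 41-43 | T5 43-45 | T6 45-47 | T3 47-48 | T4 48-49 | T5 49-51 | T6 51-52 | T5 52-54 |
Completion: T1=19  T2=31  T3=48  T4=49  T5=54  T6=52
Turnaround (C−A): T1=19  T2=31  T3=47  T4=42  T5=47  T6=45
Waiting(T4) = turnaround − burst = 42 − 9 = 33

33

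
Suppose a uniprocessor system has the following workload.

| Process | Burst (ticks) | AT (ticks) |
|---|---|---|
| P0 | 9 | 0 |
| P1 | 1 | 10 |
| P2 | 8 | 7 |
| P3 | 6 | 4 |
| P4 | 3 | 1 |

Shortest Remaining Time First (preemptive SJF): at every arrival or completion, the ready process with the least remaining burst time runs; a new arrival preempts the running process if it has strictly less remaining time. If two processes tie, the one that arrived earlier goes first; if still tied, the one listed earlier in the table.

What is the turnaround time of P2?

Schedule: | P0 0-1 | P4 1-4 | P3 4-10 | P1 10-11 | P0 11-19 | P2 19-27 |
Completion: P0=19  P1=11  P2=27  P3=10  P4=4
Turnaround(P2) = completion − arrival = 27 − 7 = 20

20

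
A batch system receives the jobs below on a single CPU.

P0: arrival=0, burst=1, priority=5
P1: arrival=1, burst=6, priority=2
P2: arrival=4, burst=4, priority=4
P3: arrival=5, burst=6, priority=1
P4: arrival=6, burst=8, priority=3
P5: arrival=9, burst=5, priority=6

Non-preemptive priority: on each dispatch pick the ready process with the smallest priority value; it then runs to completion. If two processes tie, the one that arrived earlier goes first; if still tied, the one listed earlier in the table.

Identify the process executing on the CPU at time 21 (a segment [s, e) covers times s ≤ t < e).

P2

Timeline: | P0 0-1 | P1 1-7 | P3 7-13 | P4 13-21 | P2 21-25 | P5 25-30 |
Completion: P0=1  P1=7  P2=25  P3=13  P4=21  P5=30
Turnaround (C−A): P0=1  P1=6  P2=21  P3=8  P4=15  P5=21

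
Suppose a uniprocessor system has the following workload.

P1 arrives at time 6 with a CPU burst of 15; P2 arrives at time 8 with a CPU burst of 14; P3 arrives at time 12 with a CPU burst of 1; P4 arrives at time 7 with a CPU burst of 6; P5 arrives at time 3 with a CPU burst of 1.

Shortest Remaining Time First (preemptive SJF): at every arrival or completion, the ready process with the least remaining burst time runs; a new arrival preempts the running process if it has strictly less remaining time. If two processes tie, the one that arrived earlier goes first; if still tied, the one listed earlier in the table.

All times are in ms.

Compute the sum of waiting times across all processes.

28

Schedule: | idle 0-3 | P5 3-4 | idle 4-6 | P1 6-7 | P4 7-13 | P3 13-14 | P1 14-28 | P2 28-42 |
Completion: P1=28  P2=42  P3=14  P4=13  P5=4
Turnaround (C−A): P1=22  P2=34  P3=2  P4=6  P5=1
Waiting = turnaround − burst: P1=7, P2=20, P3=1, P4=0, P5=0
Total waiting = 7 + 20 + 1 + 0 + 0 = 28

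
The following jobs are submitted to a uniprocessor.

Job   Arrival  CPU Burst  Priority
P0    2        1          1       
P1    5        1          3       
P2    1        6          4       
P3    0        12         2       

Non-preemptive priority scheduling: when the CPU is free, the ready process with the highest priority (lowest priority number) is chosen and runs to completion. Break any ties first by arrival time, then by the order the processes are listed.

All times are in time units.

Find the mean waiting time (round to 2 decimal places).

7.75

Gantt: | P3 0-12 | P0 12-13 | P1 13-14 | P2 14-20 |
Completion: P0=13  P1=14  P2=20  P3=12
Waiting times: P0=10, P1=8, P2=13, P3=0
Average waiting = (10+8+13+0) / 4 = 31/4 = 7.75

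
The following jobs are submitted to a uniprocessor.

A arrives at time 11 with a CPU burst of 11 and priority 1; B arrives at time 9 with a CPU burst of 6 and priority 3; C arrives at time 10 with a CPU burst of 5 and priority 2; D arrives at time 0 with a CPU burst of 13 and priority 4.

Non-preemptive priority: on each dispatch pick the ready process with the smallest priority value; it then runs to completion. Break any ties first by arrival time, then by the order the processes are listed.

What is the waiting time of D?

0

Schedule: | D 0-13 | A 13-24 | C 24-29 | B 29-35 |
Completion: A=24  B=35  C=29  D=13
Turnaround (C−A): A=13  B=26  C=19  D=13
Waiting(D) = turnaround − burst = 13 − 13 = 0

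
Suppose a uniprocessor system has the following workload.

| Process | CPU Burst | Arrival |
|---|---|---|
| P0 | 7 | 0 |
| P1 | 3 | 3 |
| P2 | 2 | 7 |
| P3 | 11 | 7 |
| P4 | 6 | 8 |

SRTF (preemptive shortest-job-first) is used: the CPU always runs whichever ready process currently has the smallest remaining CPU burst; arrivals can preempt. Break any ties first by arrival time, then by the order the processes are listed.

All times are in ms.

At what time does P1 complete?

6

Gantt: | P0 0-3 | P1 3-6 | P0 6-7 | P2 7-9 | P0 9-12 | P4 12-18 | P3 18-29 |
Completion: P0=12  P1=6  P2=9  P3=29  P4=18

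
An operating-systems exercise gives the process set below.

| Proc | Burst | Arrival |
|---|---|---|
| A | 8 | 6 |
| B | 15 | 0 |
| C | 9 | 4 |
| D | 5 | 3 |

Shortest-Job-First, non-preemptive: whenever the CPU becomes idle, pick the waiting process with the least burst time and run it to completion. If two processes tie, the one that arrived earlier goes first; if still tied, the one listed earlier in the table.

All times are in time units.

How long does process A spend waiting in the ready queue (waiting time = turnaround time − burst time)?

14

Gantt: | B 0-15 | D 15-20 | A 20-28 | C 28-37 |
Completion: A=28  B=15  C=37  D=20
Turnaround (C−A): A=22  B=15  C=33  D=17
Waiting(A) = turnaround − burst = 22 − 8 = 14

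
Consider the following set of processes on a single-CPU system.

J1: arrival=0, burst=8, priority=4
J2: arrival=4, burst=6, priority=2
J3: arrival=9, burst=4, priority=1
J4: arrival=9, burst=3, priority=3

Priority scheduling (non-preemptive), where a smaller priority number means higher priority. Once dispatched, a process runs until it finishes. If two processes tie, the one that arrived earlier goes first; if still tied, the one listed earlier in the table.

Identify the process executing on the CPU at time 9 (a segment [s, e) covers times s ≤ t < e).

J2

Gantt: | J1 0-8 | J2 8-14 | J3 14-18 | J4 18-21 |
Completion: J1=8  J2=14  J3=18  J4=21
Turnaround (C−A): J1=8  J2=10  J3=9  J4=12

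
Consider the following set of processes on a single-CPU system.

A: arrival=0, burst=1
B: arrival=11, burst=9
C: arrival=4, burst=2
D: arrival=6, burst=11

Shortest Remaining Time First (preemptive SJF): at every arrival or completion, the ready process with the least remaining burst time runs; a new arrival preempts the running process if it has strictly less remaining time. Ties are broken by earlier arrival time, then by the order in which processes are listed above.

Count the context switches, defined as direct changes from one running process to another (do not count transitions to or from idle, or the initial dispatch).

Gantt: | A 0-1 | idle 1-4 | C 4-6 | D 6-17 | B 17-26 |
Completion: A=1  B=26  C=6  D=17

2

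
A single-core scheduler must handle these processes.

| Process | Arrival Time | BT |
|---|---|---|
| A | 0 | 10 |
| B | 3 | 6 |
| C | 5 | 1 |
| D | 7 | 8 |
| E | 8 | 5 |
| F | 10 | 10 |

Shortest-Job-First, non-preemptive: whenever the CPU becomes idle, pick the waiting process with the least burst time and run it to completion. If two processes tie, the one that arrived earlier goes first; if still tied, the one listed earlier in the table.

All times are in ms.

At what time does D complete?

Schedule: | A 0-10 | C 10-11 | E 11-16 | B 16-22 | D 22-30 | F 30-40 |
Completion: A=10  B=22  C=11  D=30  E=16  F=40
Turnaround (C−A): A=10  B=19  C=6  D=23  E=8  F=30

30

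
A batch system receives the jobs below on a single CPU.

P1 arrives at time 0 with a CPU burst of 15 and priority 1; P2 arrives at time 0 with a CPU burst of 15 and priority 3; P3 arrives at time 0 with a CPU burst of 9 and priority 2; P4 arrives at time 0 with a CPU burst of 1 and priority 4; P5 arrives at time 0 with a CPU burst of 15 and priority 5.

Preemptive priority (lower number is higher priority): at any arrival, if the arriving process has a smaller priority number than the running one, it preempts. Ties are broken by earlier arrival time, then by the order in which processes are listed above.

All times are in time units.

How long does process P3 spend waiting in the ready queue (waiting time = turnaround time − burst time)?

Gantt: | P1 0-15 | P3 15-24 | P2 24-39 | P4 39-40 | P5 40-55 |
Completion: P1=15  P2=39  P3=24  P4=40  P5=55
Turnaround (C−A): P1=15  P2=39  P3=24  P4=40  P5=55
Waiting(P3) = turnaround − burst = 24 − 9 = 15

15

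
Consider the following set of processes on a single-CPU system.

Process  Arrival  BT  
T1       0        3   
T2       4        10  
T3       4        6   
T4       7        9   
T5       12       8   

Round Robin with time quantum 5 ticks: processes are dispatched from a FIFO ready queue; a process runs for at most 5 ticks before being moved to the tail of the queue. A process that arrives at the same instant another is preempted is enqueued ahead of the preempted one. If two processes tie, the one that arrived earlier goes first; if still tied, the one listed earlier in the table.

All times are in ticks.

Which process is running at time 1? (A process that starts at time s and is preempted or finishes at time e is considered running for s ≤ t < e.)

T1

Gantt: | T1 0-3 | idle 3-4 | T2 4-9 | T3 9-14 | T4 14-19 | T2 19-24 | T5 24-29 | T3 29-30 | T4 30-34 | T5 34-37 |
Completion: T1=3  T2=24  T3=30  T4=34  T5=37
Turnaround (C−A): T1=3  T2=20  T3=26  T4=27  T5=25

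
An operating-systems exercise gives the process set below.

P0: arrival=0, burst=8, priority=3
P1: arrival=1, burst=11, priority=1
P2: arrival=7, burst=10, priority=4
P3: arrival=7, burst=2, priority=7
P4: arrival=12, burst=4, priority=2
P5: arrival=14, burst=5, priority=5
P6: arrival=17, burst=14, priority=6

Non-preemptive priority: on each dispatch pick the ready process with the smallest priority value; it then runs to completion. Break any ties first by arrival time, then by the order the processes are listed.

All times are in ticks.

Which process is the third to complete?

Timeline: | P0 0-8 | P1 8-19 | P4 19-23 | P2 23-33 | P5 33-38 | P6 38-52 | P3 52-54 |
Completion: P0=8  P1=19  P2=33  P3=54  P4=23  P5=38  P6=52
Finish order: P0 → P1 → P4 → P2 → P5 → P6 → P3

P4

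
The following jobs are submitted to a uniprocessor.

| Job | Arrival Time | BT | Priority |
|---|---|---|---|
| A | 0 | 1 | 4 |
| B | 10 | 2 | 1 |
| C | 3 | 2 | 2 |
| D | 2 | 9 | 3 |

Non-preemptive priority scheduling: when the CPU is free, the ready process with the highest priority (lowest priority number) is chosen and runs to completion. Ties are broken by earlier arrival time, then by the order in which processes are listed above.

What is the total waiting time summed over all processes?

11

Timeline: | A 0-1 | idle 1-2 | D 2-11 | B 11-13 | C 13-15 |
Completion: A=1  B=13  C=15  D=11
Turnaround (C−A): A=1  B=3  C=12  D=9
Waiting = turnaround − burst: A=0, B=1, C=10, D=0
Total waiting = 0 + 1 + 10 + 0 = 11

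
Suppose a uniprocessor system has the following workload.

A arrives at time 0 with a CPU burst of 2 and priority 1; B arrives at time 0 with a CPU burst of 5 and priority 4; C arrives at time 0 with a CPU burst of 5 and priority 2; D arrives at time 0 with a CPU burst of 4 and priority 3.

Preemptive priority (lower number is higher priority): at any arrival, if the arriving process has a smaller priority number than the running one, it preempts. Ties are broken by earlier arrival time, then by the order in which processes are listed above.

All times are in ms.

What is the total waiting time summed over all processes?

20

Timeline: | A 0-2 | C 2-7 | D 7-11 | B 11-16 |
Completion: A=2  B=16  C=7  D=11
Waiting = turnaround − burst: A=0, B=11, C=2, D=7
Total waiting = 0 + 11 + 2 + 7 = 20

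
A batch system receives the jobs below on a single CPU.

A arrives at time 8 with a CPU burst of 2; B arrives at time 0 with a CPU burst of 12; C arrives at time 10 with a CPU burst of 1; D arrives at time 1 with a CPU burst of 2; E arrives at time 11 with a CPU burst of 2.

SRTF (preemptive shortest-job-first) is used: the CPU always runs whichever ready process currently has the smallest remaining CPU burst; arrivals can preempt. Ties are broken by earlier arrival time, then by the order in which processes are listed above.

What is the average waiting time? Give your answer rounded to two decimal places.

Timeline: | B 0-1 | D 1-3 | B 3-8 | A 8-10 | C 10-11 | E 11-13 | B 13-19 |
Completion: A=10  B=19  C=11  D=3  E=13
Waiting times: A=0, B=7, C=0, D=0, E=0
Average waiting = (0+7+0+0+0) / 5 = 7/5 = 1.40

1.40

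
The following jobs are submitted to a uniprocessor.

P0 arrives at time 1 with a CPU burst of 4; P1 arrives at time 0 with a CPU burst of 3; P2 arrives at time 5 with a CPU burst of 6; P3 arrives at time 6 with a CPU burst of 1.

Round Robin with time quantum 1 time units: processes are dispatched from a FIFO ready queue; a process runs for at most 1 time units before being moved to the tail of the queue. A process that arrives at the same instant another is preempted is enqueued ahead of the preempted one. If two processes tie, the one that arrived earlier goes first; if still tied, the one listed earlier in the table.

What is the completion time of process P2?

14

Schedule: | P1 0-1 | P0 1-2 | P1 2-3 | P0 3-4 | P1 4-5 | P0 5-6 | P2 6-7 | P3 7-8 | P0 8-9 | P2 9-14 |
Completion: P0=9  P1=5  P2=14  P3=8
Turnaround (C−A): P0=8  P1=5  P2=9  P3=2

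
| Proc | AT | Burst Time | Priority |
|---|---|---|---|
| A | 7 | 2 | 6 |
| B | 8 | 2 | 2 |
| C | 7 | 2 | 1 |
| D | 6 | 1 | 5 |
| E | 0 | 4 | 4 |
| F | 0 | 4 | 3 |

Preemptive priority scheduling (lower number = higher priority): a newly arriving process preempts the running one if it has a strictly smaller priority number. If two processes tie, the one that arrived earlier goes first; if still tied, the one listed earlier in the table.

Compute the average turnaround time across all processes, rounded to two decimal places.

Schedule: | F 0-4 | E 4-7 | C 7-9 | B 9-11 | E 11-12 | D 12-13 | A 13-15 |
Completion: A=15  B=11  C=9  D=13  E=12  F=4
Turnaround times: A=8, B=3, C=2, D=7, E=12, F=4
Average turnaround = (8+3+2+7+12+4) / 6 = 36/6 = 6.00

6.00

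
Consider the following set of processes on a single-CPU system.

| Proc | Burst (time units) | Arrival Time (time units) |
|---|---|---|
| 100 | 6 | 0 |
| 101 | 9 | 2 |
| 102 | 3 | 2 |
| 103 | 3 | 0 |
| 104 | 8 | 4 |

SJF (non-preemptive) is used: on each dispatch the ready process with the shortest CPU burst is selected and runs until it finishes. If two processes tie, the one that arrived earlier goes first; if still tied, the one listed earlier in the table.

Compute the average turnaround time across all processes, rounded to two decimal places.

Timeline: | 103 0-3 | 102 3-6 | 100 6-12 | 104 12-20 | 101 20-29 |
Completion: 100=12  101=29  102=6  103=3  104=20
Turnaround (C−A): 100=12  101=27  102=4  103=3  104=16
Turnaround times: 100=12, 101=27, 102=4, 103=3, 104=16
Average turnaround = (12+27+4+3+16) / 5 = 62/5 = 12.40

12.40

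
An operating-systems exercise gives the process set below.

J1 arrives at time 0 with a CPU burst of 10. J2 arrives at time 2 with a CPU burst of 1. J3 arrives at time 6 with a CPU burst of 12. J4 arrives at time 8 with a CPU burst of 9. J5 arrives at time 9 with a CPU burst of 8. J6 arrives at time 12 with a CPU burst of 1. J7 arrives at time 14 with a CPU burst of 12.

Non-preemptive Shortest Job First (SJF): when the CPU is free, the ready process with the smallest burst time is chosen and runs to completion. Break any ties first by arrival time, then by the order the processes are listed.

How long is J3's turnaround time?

Gantt: | J1 0-10 | J2 10-11 | J5 11-19 | J6 19-20 | J4 20-29 | J3 29-41 | J7 41-53 |
Completion: J1=10  J2=11  J3=41  J4=29  J5=19  J6=20  J7=53
Turnaround (C−A): J1=10  J2=9  J3=35  J4=21  J5=10  J6=8  J7=39
Turnaround(J3) = completion − arrival = 41 − 6 = 35

35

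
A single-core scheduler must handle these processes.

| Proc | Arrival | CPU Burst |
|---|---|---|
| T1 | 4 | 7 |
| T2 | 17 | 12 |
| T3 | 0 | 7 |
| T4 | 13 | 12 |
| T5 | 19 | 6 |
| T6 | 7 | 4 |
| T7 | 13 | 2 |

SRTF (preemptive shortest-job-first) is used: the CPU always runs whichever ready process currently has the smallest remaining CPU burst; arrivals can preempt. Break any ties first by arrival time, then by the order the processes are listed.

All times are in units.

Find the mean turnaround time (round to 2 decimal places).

13.43

Schedule: | T3 0-7 | T6 7-11 | T1 11-13 | T7 13-15 | T1 15-20 | T5 20-26 | T4 26-38 | T2 38-50 |
Completion: T1=20  T2=50  T3=7  T4=38  T5=26  T6=11  T7=15
Turnaround (C−A): T1=16  T2=33  T3=7  T4=25  T5=7  T6=4  T7=2
Turnaround times: T1=16, T2=33, T3=7, T4=25, T5=7, T6=4, T7=2
Average turnaround = (16+33+7+25+7+4+2) / 7 = 94/7 = 13.43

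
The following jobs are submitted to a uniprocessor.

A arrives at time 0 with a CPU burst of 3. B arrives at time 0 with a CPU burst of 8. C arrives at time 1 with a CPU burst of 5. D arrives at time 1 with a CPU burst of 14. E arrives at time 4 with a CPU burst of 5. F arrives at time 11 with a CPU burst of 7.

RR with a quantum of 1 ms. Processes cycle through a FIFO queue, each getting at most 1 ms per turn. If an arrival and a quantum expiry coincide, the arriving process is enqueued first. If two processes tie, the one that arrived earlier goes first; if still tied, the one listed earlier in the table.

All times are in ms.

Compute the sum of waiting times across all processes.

112

Timeline: | A 0-1 | B 1-2 | C 2-3 | D 3-4 | A 4-5 | B 5-6 | C 6-7 | E 7-8 | D 8-9 | A 9-10 | B 10-11 | C 11-12 | E 12-13 | D 13-14 | F 14-15 | B 15-16 | C 16-17 | E 17-18 | D 18-19 | F 19-20 | B 20-21 | C 21-22 | E 22-23 | D 23-24 | F 24-25 | B 25-26 | E 26-27 | D 27-28 | F 28-29 | B 29-30 | D 30-31 | F 31-32 | B 32-33 | D 33-34 | F 34-35 | D 35-36 | F 36-37 | D 37-42 |
Completion: A=10  B=33  C=22  D=42  E=27  F=37
Waiting = turnaround − burst: A=7, B=25, C=16, D=27, E=18, F=19
Total waiting = 7 + 25 + 16 + 27 + 18 + 19 = 112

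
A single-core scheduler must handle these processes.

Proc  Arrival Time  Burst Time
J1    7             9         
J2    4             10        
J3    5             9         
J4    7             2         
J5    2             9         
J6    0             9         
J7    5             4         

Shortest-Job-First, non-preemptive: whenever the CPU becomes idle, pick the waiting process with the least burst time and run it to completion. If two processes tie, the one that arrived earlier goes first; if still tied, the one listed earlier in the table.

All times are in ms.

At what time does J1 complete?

Gantt: | J6 0-9 | J4 9-11 | J7 11-15 | J5 15-24 | J3 24-33 | J1 33-42 | J2 42-52 |
Completion: J1=42  J2=52  J3=33  J4=11  J5=24  J6=9  J7=15
Turnaround (C−A): J1=35  J2=48  J3=28  J4=4  J5=22  J6=9  J7=10

42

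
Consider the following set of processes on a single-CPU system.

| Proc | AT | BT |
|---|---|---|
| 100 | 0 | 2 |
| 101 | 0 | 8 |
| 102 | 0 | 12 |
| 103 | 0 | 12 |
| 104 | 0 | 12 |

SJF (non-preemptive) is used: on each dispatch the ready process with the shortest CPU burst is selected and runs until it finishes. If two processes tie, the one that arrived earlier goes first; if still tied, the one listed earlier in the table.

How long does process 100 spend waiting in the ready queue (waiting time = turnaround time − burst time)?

Timeline: | 100 0-2 | 101 2-10 | 102 10-22 | 103 22-34 | 104 34-46 |
Completion: 100=2  101=10  102=22  103=34  104=46
Turnaround (C−A): 100=2  101=10  102=22  103=34  104=46
Waiting(100) = turnaround − burst = 2 − 2 = 0

0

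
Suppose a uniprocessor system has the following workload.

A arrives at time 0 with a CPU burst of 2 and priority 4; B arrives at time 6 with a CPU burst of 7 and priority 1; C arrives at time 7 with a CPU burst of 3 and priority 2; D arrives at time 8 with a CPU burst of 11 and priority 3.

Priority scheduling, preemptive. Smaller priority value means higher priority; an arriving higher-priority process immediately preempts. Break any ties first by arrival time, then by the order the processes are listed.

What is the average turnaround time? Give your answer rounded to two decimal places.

9.25

Timeline: | A 0-2 | idle 2-6 | B 6-13 | C 13-16 | D 16-27 |
Completion: A=2  B=13  C=16  D=27
Turnaround times: A=2, B=7, C=9, D=19
Average turnaround = (2+7+9+19) / 4 = 37/4 = 9.25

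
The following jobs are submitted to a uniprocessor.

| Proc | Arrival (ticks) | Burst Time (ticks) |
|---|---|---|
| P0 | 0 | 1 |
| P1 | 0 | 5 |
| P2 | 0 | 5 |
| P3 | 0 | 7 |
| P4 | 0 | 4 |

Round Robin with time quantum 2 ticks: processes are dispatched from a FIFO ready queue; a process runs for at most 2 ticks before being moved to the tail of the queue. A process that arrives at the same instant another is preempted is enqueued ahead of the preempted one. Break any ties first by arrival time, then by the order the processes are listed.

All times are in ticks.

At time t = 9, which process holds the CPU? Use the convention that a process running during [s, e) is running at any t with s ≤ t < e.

P1

Gantt: | P0 0-1 | P1 1-3 | P2 3-5 | P3 5-7 | P4 7-9 | P1 9-11 | P2 11-13 | P3 13-15 | P4 15-17 | P1 17-18 | P2 18-19 | P3 19-22 |
Completion: P0=1  P1=18  P2=19  P3=22  P4=17
Turnaround (C−A): P0=1  P1=18  P2=19  P3=22  P4=17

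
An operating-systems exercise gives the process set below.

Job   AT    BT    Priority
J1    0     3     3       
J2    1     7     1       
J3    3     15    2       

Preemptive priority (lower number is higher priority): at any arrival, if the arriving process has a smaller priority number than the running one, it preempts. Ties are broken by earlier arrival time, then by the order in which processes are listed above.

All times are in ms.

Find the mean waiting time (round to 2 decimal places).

Schedule: | J1 0-1 | J2 1-8 | J3 8-23 | J1 23-25 |
Completion: J1=25  J2=8  J3=23
Turnaround (C−A): J1=25  J2=7  J3=20
Waiting times: J1=22, J2=0, J3=5
Average waiting = (22+0+5) / 3 = 27/3 = 9.00

9.00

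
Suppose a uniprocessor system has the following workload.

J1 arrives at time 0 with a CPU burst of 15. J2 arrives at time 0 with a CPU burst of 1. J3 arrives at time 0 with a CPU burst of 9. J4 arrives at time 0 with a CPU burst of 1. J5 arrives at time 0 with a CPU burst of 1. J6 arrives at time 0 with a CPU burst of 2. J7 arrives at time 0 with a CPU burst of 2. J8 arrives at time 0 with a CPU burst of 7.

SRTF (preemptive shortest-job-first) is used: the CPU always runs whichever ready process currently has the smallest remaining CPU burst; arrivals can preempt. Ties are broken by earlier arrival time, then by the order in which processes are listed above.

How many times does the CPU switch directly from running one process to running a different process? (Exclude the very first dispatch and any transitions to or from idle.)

Timeline: | J2 0-1 | J4 1-2 | J5 2-3 | J6 3-5 | J7 5-7 | J8 7-14 | J3 14-23 | J1 23-38 |
Completion: J1=38  J2=1  J3=23  J4=2  J5=3  J6=5  J7=7  J8=14

7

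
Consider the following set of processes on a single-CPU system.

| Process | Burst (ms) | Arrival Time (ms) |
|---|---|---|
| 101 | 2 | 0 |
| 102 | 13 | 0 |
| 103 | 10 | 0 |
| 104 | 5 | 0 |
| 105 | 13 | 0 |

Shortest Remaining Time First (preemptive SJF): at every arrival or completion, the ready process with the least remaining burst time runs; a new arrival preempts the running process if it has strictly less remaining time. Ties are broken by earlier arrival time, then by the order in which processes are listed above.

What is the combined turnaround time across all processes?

99

Timeline: | 101 0-2 | 104 2-7 | 103 7-17 | 102 17-30 | 105 30-43 |
Completion: 101=2  102=30  103=17  104=7  105=43
Turnaround (C−A): 101=2  102=30  103=17  104=7  105=43
Turnaround = completion − arrival: 101=2, 102=30, 103=17, 104=7, 105=43
Total turnaround = 2 + 30 + 17 + 7 + 43 = 99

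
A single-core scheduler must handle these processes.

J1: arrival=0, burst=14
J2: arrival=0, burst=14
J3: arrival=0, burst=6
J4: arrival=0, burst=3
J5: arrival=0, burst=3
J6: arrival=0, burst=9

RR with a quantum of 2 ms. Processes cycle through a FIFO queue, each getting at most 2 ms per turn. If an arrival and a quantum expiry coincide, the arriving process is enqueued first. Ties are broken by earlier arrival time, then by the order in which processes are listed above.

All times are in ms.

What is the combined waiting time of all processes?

155

Timeline: | J1 0-2 | J2 2-4 | J3 4-6 | J4 6-8 | J5 8-10 | J6 10-12 | J1 12-14 | J2 14-16 | J3 16-18 | J4 18-19 | J5 19-20 | J6 20-22 | J1 22-24 | J2 24-26 | J3 26-28 | J6 28-30 | J1 30-32 | J2 32-34 | J6 34-36 | J1 36-38 | J2 38-40 | J6 40-41 | J1 41-43 | J2 43-45 | J1 45-47 | J2 47-49 |
Completion: J1=47  J2=49  J3=28  J4=19  J5=20  J6=41
Turnaround (C−A): J1=47  J2=49  J3=28  J4=19  J5=20  J6=41
Waiting = turnaround − burst: J1=33, J2=35, J3=22, J4=16, J5=17, J6=32
Total waiting = 33 + 35 + 22 + 16 + 17 + 32 = 155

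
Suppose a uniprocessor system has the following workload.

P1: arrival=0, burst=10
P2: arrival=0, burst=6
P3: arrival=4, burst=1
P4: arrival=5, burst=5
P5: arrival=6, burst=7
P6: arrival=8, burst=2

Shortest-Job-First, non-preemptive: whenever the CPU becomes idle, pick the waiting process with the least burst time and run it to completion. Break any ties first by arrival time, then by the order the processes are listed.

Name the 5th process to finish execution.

P5

Schedule: | P2 0-6 | P3 6-7 | P4 7-12 | P6 12-14 | P5 14-21 | P1 21-31 |
Completion: P1=31  P2=6  P3=7  P4=12  P5=21  P6=14
Turnaround (C−A): P1=31  P2=6  P3=3  P4=7  P5=15  P6=6
Finish order: P2 → P3 → P4 → P6 → P5 → P1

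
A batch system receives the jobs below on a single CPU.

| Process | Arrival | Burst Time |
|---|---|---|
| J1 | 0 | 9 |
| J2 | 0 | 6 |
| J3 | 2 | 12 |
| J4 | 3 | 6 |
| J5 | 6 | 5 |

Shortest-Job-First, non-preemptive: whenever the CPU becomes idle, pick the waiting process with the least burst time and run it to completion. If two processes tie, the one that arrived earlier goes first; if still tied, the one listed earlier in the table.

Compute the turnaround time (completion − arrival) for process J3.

Timeline: | J2 0-6 | J5 6-11 | J4 11-17 | J1 17-26 | J3 26-38 |
Completion: J1=26  J2=6  J3=38  J4=17  J5=11
Turnaround(J3) = completion − arrival = 38 − 2 = 36

36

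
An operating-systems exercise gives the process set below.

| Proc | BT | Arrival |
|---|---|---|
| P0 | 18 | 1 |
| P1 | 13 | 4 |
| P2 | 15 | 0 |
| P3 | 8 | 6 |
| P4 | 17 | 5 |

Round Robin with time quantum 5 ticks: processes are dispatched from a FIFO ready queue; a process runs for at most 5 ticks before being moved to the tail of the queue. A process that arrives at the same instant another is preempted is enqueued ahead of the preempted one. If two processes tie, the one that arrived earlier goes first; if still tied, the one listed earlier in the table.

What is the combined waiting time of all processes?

Timeline: | P2 0-5 | P0 5-10 | P1 10-15 | P4 15-20 | P2 20-25 | P3 25-30 | P0 30-35 | P1 35-40 | P4 40-45 | P2 45-50 | P3 50-53 | P0 53-58 | P1 58-61 | P4 61-66 | P0 66-69 | P4 69-71 |
Completion: P0=69  P1=61  P2=50  P3=53  P4=71
Waiting = turnaround − burst: P0=50, P1=44, P2=35, P3=39, P4=49
Total waiting = 50 + 44 + 35 + 39 + 49 = 217

217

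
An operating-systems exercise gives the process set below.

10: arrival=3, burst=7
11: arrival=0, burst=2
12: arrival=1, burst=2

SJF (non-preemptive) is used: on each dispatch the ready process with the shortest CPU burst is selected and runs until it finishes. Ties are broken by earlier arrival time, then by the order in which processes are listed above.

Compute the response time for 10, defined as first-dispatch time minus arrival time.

1

Gantt: | 11 0-2 | 12 2-4 | 10 4-11 |
Completion: 10=11  11=2  12=4
Turnaround (C−A): 10=8  11=2  12=3
Response(10) = first start − arrival = 4 − 3 = 1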